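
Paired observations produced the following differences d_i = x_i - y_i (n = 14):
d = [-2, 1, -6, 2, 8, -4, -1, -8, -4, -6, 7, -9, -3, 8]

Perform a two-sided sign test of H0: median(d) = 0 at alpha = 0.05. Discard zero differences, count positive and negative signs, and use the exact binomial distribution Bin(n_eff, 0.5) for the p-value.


Step 1: Discard zero differences. Original n = 14; n_eff = number of nonzero differences = 14.
Nonzero differences (with sign): -2, +1, -6, +2, +8, -4, -1, -8, -4, -6, +7, -9, -3, +8
Step 2: Count signs: positive = 5, negative = 9.
Step 3: Under H0: P(positive) = 0.5, so the number of positives S ~ Bin(14, 0.5).
Step 4: Two-sided exact p-value = sum of Bin(14,0.5) probabilities at or below the observed probability = 0.423950.
Step 5: alpha = 0.05. fail to reject H0.

n_eff = 14, pos = 5, neg = 9, p = 0.423950, fail to reject H0.


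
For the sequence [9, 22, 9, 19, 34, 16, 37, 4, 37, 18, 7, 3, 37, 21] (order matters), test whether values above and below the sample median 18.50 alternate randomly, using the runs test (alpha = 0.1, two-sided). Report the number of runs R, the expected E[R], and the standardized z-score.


Step 1: Compute median = 18.50; label A = above, B = below.
Labels in order: BABAABABABBBAA  (n_A = 7, n_B = 7)
Step 2: Count runs R = 10.
Step 3: Under H0 (random ordering), E[R] = 2*n_A*n_B/(n_A+n_B) + 1 = 2*7*7/14 + 1 = 8.0000.
        Var[R] = 2*n_A*n_B*(2*n_A*n_B - n_A - n_B) / ((n_A+n_B)^2 * (n_A+n_B-1)) = 8232/2548 = 3.2308.
        SD[R] = 1.7974.
Step 4: Continuity-corrected z = (R - 0.5 - E[R]) / SD[R] = (10 - 0.5 - 8.0000) / 1.7974 = 0.8345.
Step 5: Two-sided p-value via normal approximation = 2*(1 - Phi(|z|)) = 0.403986.
Step 6: alpha = 0.1. fail to reject H0.

R = 10, z = 0.8345, p = 0.403986, fail to reject H0.


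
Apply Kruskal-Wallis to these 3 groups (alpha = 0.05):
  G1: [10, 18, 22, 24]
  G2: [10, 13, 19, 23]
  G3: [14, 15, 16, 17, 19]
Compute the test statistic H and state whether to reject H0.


Step 1: Combine all N = 13 observations and assign midranks.
sorted (value, group, rank): (10,G1,1.5), (10,G2,1.5), (13,G2,3), (14,G3,4), (15,G3,5), (16,G3,6), (17,G3,7), (18,G1,8), (19,G2,9.5), (19,G3,9.5), (22,G1,11), (23,G2,12), (24,G1,13)
Step 2: Sum ranks within each group.
R_1 = 33.5 (n_1 = 4)
R_2 = 26 (n_2 = 4)
R_3 = 31.5 (n_3 = 5)
Step 3: H = 12/(N(N+1)) * sum(R_i^2/n_i) - 3(N+1)
     = 12/(13*14) * (33.5^2/4 + 26^2/4 + 31.5^2/5) - 3*14
     = 0.065934 * 648.013 - 42
     = 0.726099.
Step 4: Ties present; correction factor C = 1 - 12/(13^3 - 13) = 0.994505. Corrected H = 0.726099 / 0.994505 = 0.730110.
Step 5: Under H0, H ~ chi^2(2); p-value = 0.694158.
Step 6: alpha = 0.05. fail to reject H0.

H = 0.7301, df = 2, p = 0.694158, fail to reject H0.


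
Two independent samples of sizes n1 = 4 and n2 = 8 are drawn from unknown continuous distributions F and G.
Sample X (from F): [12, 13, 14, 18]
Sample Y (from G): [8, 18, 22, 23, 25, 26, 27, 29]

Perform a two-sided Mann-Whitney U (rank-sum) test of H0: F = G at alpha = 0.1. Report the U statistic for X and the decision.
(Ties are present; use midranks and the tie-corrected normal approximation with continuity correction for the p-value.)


Step 1: Combine and sort all 12 observations; assign midranks.
sorted (value, group): (8,Y), (12,X), (13,X), (14,X), (18,X), (18,Y), (22,Y), (23,Y), (25,Y), (26,Y), (27,Y), (29,Y)
ranks: 8->1, 12->2, 13->3, 14->4, 18->5.5, 18->5.5, 22->7, 23->8, 25->9, 26->10, 27->11, 29->12
Step 2: Rank sum for X: R1 = 2 + 3 + 4 + 5.5 = 14.5.
Step 3: U_X = R1 - n1(n1+1)/2 = 14.5 - 4*5/2 = 14.5 - 10 = 4.5.
       U_Y = n1*n2 - U_X = 32 - 4.5 = 27.5.
Step 4: Ties are present, so use the tie-corrected normal approximation (with continuity correction) for the p-value.
Step 5: p-value = 0.061271; compare to alpha = 0.1. reject H0.

U_X = 4.5, p = 0.061271, reject H0 at alpha = 0.1.


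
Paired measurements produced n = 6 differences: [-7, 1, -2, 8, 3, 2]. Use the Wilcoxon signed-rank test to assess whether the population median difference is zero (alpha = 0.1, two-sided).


Step 1: Drop any zero differences (none here) and take |d_i|.
|d| = [7, 1, 2, 8, 3, 2]
Step 2: Midrank |d_i| (ties get averaged ranks).
ranks: |7|->5, |1|->1, |2|->2.5, |8|->6, |3|->4, |2|->2.5
Step 3: Attach original signs; sum ranks with positive sign and with negative sign.
W+ = 1 + 6 + 4 + 2.5 = 13.5
W- = 5 + 2.5 = 7.5
(Check: W+ + W- = 21 should equal n(n+1)/2 = 21.)
Step 4: Test statistic W = min(W+, W-) = 7.5.
Step 5: Ties in |d|, so use the tie-corrected normal approximation.
        E[W] = n(n+1)/4 = 6*7/4 = 10.5.
        Tie groups: |d|=2 (t=2); sum(t^3 - t) = 6.
        Var[W] = n(n+1)(2n+1)/24 - sum(t^3-t)/48 = 546/24 - 6/48 = 22.625.
        z = (W - E[W]) / sqrt(Var[W]) = (7.5 - 10.5) / 4.7566 = -0.6307.
        Two-sided p = 2*Phi(z) = 0.528233.
Step 6: alpha = 0.1. fail to reject H0.

W+ = 13.5, W- = 7.5, W = min = 7.5, p = 0.528233, fail to reject H0.


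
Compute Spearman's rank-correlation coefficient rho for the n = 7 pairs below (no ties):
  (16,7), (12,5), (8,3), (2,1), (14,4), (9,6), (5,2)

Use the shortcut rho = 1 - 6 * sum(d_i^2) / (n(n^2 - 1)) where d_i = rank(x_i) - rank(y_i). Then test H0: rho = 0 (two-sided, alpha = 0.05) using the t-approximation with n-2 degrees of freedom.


Step 1: Rank x and y separately (midranks; no ties here).
rank(x): 16->7, 12->5, 8->3, 2->1, 14->6, 9->4, 5->2
rank(y): 7->7, 5->5, 3->3, 1->1, 4->4, 6->6, 2->2
Step 2: d_i = R_x(i) - R_y(i); compute d_i^2.
  (7-7)^2=0, (5-5)^2=0, (3-3)^2=0, (1-1)^2=0, (6-4)^2=4, (4-6)^2=4, (2-2)^2=0
sum(d^2) = 8.
Step 3: rho = 1 - 6*8 / (7*(7^2 - 1)) = 1 - 48/336 = 0.857143.
Step 4: Under H0, t = rho * sqrt((n-2)/(1-rho^2)) = 3.7210 ~ t(5).
Step 5: Two-sided p-value from the t-distribution with 5 df = 0.013697.
Step 6: alpha = 0.05. reject H0.

rho = 0.8571, p = 0.013697, reject H0 at alpha = 0.05.


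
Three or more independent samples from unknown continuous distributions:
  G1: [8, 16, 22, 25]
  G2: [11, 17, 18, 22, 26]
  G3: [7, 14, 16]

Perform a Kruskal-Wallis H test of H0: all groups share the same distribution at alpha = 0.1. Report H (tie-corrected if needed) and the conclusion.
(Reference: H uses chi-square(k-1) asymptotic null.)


Step 1: Combine all N = 12 observations and assign midranks.
sorted (value, group, rank): (7,G3,1), (8,G1,2), (11,G2,3), (14,G3,4), (16,G1,5.5), (16,G3,5.5), (17,G2,7), (18,G2,8), (22,G1,9.5), (22,G2,9.5), (25,G1,11), (26,G2,12)
Step 2: Sum ranks within each group.
R_1 = 28 (n_1 = 4)
R_2 = 39.5 (n_2 = 5)
R_3 = 10.5 (n_3 = 3)
Step 3: H = 12/(N(N+1)) * sum(R_i^2/n_i) - 3(N+1)
     = 12/(12*13) * (28^2/4 + 39.5^2/5 + 10.5^2/3) - 3*13
     = 0.076923 * 544.8 - 39
     = 2.907692.
Step 4: Ties present; correction factor C = 1 - 12/(12^3 - 12) = 0.993007. Corrected H = 2.907692 / 0.993007 = 2.928169.
Step 5: Under H0, H ~ chi^2(2); p-value = 0.231290.
Step 6: alpha = 0.1. fail to reject H0.

H = 2.9282, df = 2, p = 0.231290, fail to reject H0.


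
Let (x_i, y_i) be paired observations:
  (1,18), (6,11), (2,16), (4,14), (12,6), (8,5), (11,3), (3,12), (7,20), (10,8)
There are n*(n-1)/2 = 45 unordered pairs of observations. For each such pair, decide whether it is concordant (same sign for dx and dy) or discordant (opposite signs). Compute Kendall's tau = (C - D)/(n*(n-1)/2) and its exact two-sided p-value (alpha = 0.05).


Step 1: Enumerate the 45 unordered pairs (i,j) with i<j and classify each by sign(x_j-x_i) * sign(y_j-y_i).
  (1,2):dx=+5,dy=-7->D; (1,3):dx=+1,dy=-2->D; (1,4):dx=+3,dy=-4->D; (1,5):dx=+11,dy=-12->D
  (1,6):dx=+7,dy=-13->D; (1,7):dx=+10,dy=-15->D; (1,8):dx=+2,dy=-6->D; (1,9):dx=+6,dy=+2->C
  (1,10):dx=+9,dy=-10->D; (2,3):dx=-4,dy=+5->D; (2,4):dx=-2,dy=+3->D; (2,5):dx=+6,dy=-5->D
  (2,6):dx=+2,dy=-6->D; (2,7):dx=+5,dy=-8->D; (2,8):dx=-3,dy=+1->D; (2,9):dx=+1,dy=+9->C
  (2,10):dx=+4,dy=-3->D; (3,4):dx=+2,dy=-2->D; (3,5):dx=+10,dy=-10->D; (3,6):dx=+6,dy=-11->D
  (3,7):dx=+9,dy=-13->D; (3,8):dx=+1,dy=-4->D; (3,9):dx=+5,dy=+4->C; (3,10):dx=+8,dy=-8->D
  (4,5):dx=+8,dy=-8->D; (4,6):dx=+4,dy=-9->D; (4,7):dx=+7,dy=-11->D; (4,8):dx=-1,dy=-2->C
  (4,9):dx=+3,dy=+6->C; (4,10):dx=+6,dy=-6->D; (5,6):dx=-4,dy=-1->C; (5,7):dx=-1,dy=-3->C
  (5,8):dx=-9,dy=+6->D; (5,9):dx=-5,dy=+14->D; (5,10):dx=-2,dy=+2->D; (6,7):dx=+3,dy=-2->D
  (6,8):dx=-5,dy=+7->D; (6,9):dx=-1,dy=+15->D; (6,10):dx=+2,dy=+3->C; (7,8):dx=-8,dy=+9->D
  (7,9):dx=-4,dy=+17->D; (7,10):dx=-1,dy=+5->D; (8,9):dx=+4,dy=+8->C; (8,10):dx=+7,dy=-4->D
  (9,10):dx=+3,dy=-12->D
Step 2: C = 9, D = 36, total pairs = 45.
Step 3: tau = (C - D)/(n(n-1)/2) = (9 - 36)/45 = -0.600000.
Step 4: Exact two-sided p-value (enumerate n! = 3628800 permutations of y under H0): p = 0.016666.
Step 5: alpha = 0.05. reject H0.

tau_b = -0.6000 (C=9, D=36), p = 0.016666, reject H0.


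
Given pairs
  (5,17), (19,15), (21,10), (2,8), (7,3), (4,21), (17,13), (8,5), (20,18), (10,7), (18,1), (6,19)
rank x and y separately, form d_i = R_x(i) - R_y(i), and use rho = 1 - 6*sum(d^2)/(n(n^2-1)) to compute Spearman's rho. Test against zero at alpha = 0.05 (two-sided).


Step 1: Rank x and y separately (midranks; no ties here).
rank(x): 5->3, 19->10, 21->12, 2->1, 7->5, 4->2, 17->8, 8->6, 20->11, 10->7, 18->9, 6->4
rank(y): 17->9, 15->8, 10->6, 8->5, 3->2, 21->12, 13->7, 5->3, 18->10, 7->4, 1->1, 19->11
Step 2: d_i = R_x(i) - R_y(i); compute d_i^2.
  (3-9)^2=36, (10-8)^2=4, (12-6)^2=36, (1-5)^2=16, (5-2)^2=9, (2-12)^2=100, (8-7)^2=1, (6-3)^2=9, (11-10)^2=1, (7-4)^2=9, (9-1)^2=64, (4-11)^2=49
sum(d^2) = 334.
Step 3: rho = 1 - 6*334 / (12*(12^2 - 1)) = 1 - 2004/1716 = -0.167832.
Step 4: Under H0, t = rho * sqrt((n-2)/(1-rho^2)) = -0.5384 ~ t(10).
Step 5: Two-sided p-value from the t-distribution with 10 df = 0.602099.
Step 6: alpha = 0.05. fail to reject H0.

rho = -0.1678, p = 0.602099, fail to reject H0 at alpha = 0.05.


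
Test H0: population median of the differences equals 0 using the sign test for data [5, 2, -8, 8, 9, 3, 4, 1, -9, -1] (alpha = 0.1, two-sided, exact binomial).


Step 1: Discard zero differences. Original n = 10; n_eff = number of nonzero differences = 10.
Nonzero differences (with sign): +5, +2, -8, +8, +9, +3, +4, +1, -9, -1
Step 2: Count signs: positive = 7, negative = 3.
Step 3: Under H0: P(positive) = 0.5, so the number of positives S ~ Bin(10, 0.5).
Step 4: Two-sided exact p-value = sum of Bin(10,0.5) probabilities at or below the observed probability = 0.343750.
Step 5: alpha = 0.1. fail to reject H0.

n_eff = 10, pos = 7, neg = 3, p = 0.343750, fail to reject H0.


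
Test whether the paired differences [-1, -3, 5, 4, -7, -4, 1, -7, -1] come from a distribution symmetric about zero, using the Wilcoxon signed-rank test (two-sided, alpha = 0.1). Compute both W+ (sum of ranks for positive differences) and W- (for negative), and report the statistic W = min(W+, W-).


Step 1: Drop any zero differences (none here) and take |d_i|.
|d| = [1, 3, 5, 4, 7, 4, 1, 7, 1]
Step 2: Midrank |d_i| (ties get averaged ranks).
ranks: |1|->2, |3|->4, |5|->7, |4|->5.5, |7|->8.5, |4|->5.5, |1|->2, |7|->8.5, |1|->2
Step 3: Attach original signs; sum ranks with positive sign and with negative sign.
W+ = 7 + 5.5 + 2 = 14.5
W- = 2 + 4 + 8.5 + 5.5 + 8.5 + 2 = 30.5
(Check: W+ + W- = 45 should equal n(n+1)/2 = 45.)
Step 4: Test statistic W = min(W+, W-) = 14.5.
Step 5: Ties in |d|, so use the tie-corrected normal approximation.
        E[W] = n(n+1)/4 = 9*10/4 = 22.5.
        Tie groups: |d|=1 (t=3), |d|=4 (t=2), |d|=7 (t=2); sum(t^3 - t) = 36.
        Var[W] = n(n+1)(2n+1)/24 - sum(t^3-t)/48 = 1710/24 - 36/48 = 70.5.
        z = (W - E[W]) / sqrt(Var[W]) = (14.5 - 22.5) / 8.3964 = -0.9528.
        Two-sided p = 2*Phi(z) = 0.340698.
Step 6: alpha = 0.1. fail to reject H0.

W+ = 14.5, W- = 30.5, W = min = 14.5, p = 0.340698, fail to reject H0.


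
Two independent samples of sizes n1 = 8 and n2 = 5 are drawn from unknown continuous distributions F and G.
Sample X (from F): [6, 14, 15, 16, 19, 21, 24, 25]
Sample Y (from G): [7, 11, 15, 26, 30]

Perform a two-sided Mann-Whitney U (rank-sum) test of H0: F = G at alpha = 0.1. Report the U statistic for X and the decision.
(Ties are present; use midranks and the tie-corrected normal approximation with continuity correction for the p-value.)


Step 1: Combine and sort all 13 observations; assign midranks.
sorted (value, group): (6,X), (7,Y), (11,Y), (14,X), (15,X), (15,Y), (16,X), (19,X), (21,X), (24,X), (25,X), (26,Y), (30,Y)
ranks: 6->1, 7->2, 11->3, 14->4, 15->5.5, 15->5.5, 16->7, 19->8, 21->9, 24->10, 25->11, 26->12, 30->13
Step 2: Rank sum for X: R1 = 1 + 4 + 5.5 + 7 + 8 + 9 + 10 + 11 = 55.5.
Step 3: U_X = R1 - n1(n1+1)/2 = 55.5 - 8*9/2 = 55.5 - 36 = 19.5.
       U_Y = n1*n2 - U_X = 40 - 19.5 = 20.5.
Step 4: Ties are present, so use the tie-corrected normal approximation (with continuity correction) for the p-value.
Step 5: p-value = 1.000000; compare to alpha = 0.1. fail to reject H0.

U_X = 19.5, p = 1.000000, fail to reject H0 at alpha = 0.1.


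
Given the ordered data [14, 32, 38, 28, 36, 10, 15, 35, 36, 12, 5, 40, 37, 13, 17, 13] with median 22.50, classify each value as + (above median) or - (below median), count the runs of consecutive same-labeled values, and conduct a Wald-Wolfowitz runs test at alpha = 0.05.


Step 1: Compute median = 22.50; label A = above, B = below.
Labels in order: BAAAABBAABBAABBB  (n_A = 8, n_B = 8)
Step 2: Count runs R = 7.
Step 3: Under H0 (random ordering), E[R] = 2*n_A*n_B/(n_A+n_B) + 1 = 2*8*8/16 + 1 = 9.0000.
        Var[R] = 2*n_A*n_B*(2*n_A*n_B - n_A - n_B) / ((n_A+n_B)^2 * (n_A+n_B-1)) = 14336/3840 = 3.7333.
        SD[R] = 1.9322.
Step 4: Continuity-corrected z = (R + 0.5 - E[R]) / SD[R] = (7 + 0.5 - 9.0000) / 1.9322 = -0.7763.
Step 5: Two-sided p-value via normal approximation = 2*(1 - Phi(|z|)) = 0.437558.
Step 6: alpha = 0.05. fail to reject H0.

R = 7, z = -0.7763, p = 0.437558, fail to reject H0.


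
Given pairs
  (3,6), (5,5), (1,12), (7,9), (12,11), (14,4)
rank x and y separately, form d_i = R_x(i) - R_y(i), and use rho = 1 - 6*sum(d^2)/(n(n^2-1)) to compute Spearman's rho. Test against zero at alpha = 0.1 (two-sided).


Step 1: Rank x and y separately (midranks; no ties here).
rank(x): 3->2, 5->3, 1->1, 7->4, 12->5, 14->6
rank(y): 6->3, 5->2, 12->6, 9->4, 11->5, 4->1
Step 2: d_i = R_x(i) - R_y(i); compute d_i^2.
  (2-3)^2=1, (3-2)^2=1, (1-6)^2=25, (4-4)^2=0, (5-5)^2=0, (6-1)^2=25
sum(d^2) = 52.
Step 3: rho = 1 - 6*52 / (6*(6^2 - 1)) = 1 - 312/210 = -0.485714.
Step 4: Under H0, t = rho * sqrt((n-2)/(1-rho^2)) = -1.1113 ~ t(4).
Step 5: Two-sided p-value from the t-distribution with 4 df = 0.328723.
Step 6: alpha = 0.1. fail to reject H0.

rho = -0.4857, p = 0.328723, fail to reject H0 at alpha = 0.1.


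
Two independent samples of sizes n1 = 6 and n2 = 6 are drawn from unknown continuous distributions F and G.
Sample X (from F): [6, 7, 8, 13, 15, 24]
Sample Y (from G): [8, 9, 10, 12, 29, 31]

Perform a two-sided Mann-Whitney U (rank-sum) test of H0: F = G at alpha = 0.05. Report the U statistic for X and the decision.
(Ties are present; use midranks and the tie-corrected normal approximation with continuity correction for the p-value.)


Step 1: Combine and sort all 12 observations; assign midranks.
sorted (value, group): (6,X), (7,X), (8,X), (8,Y), (9,Y), (10,Y), (12,Y), (13,X), (15,X), (24,X), (29,Y), (31,Y)
ranks: 6->1, 7->2, 8->3.5, 8->3.5, 9->5, 10->6, 12->7, 13->8, 15->9, 24->10, 29->11, 31->12
Step 2: Rank sum for X: R1 = 1 + 2 + 3.5 + 8 + 9 + 10 = 33.5.
Step 3: U_X = R1 - n1(n1+1)/2 = 33.5 - 6*7/2 = 33.5 - 21 = 12.5.
       U_Y = n1*n2 - U_X = 36 - 12.5 = 23.5.
Step 4: Ties are present, so use the tie-corrected normal approximation (with continuity correction) for the p-value.
Step 5: p-value = 0.422527; compare to alpha = 0.05. fail to reject H0.

U_X = 12.5, p = 0.422527, fail to reject H0 at alpha = 0.05.


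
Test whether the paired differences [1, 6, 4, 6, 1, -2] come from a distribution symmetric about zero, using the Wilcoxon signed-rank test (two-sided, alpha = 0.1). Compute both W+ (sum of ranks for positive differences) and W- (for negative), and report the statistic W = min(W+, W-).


Step 1: Drop any zero differences (none here) and take |d_i|.
|d| = [1, 6, 4, 6, 1, 2]
Step 2: Midrank |d_i| (ties get averaged ranks).
ranks: |1|->1.5, |6|->5.5, |4|->4, |6|->5.5, |1|->1.5, |2|->3
Step 3: Attach original signs; sum ranks with positive sign and with negative sign.
W+ = 1.5 + 5.5 + 4 + 5.5 + 1.5 = 18
W- = 3 = 3
(Check: W+ + W- = 21 should equal n(n+1)/2 = 21.)
Step 4: Test statistic W = min(W+, W-) = 3.
Step 5: Ties in |d|, so use the tie-corrected normal approximation.
        E[W] = n(n+1)/4 = 6*7/4 = 10.5.
        Tie groups: |d|=1 (t=2), |d|=6 (t=2); sum(t^3 - t) = 12.
        Var[W] = n(n+1)(2n+1)/24 - sum(t^3-t)/48 = 546/24 - 12/48 = 22.5.
        z = (W - E[W]) / sqrt(Var[W]) = (3 - 10.5) / 4.7434 = -1.5811.
        Two-sided p = 2*Phi(z) = 0.113846.
Step 6: alpha = 0.1. fail to reject H0.

W+ = 18, W- = 3, W = min = 3, p = 0.113846, fail to reject H0.


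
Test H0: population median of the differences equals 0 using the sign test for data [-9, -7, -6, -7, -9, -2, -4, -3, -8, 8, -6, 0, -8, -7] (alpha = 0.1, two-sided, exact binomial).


Step 1: Discard zero differences. Original n = 14; n_eff = number of nonzero differences = 13.
Nonzero differences (with sign): -9, -7, -6, -7, -9, -2, -4, -3, -8, +8, -6, -8, -7
Step 2: Count signs: positive = 1, negative = 12.
Step 3: Under H0: P(positive) = 0.5, so the number of positives S ~ Bin(13, 0.5).
Step 4: Two-sided exact p-value = sum of Bin(13,0.5) probabilities at or below the observed probability = 0.003418.
Step 5: alpha = 0.1. reject H0.

n_eff = 13, pos = 1, neg = 12, p = 0.003418, reject H0.


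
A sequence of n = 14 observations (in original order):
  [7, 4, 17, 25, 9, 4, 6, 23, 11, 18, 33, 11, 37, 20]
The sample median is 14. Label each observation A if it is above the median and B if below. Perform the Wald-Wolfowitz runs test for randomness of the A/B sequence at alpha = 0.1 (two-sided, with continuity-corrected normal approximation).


Step 1: Compute median = 14; label A = above, B = below.
Labels in order: BBAABBBABAABAA  (n_A = 7, n_B = 7)
Step 2: Count runs R = 8.
Step 3: Under H0 (random ordering), E[R] = 2*n_A*n_B/(n_A+n_B) + 1 = 2*7*7/14 + 1 = 8.0000.
        Var[R] = 2*n_A*n_B*(2*n_A*n_B - n_A - n_B) / ((n_A+n_B)^2 * (n_A+n_B-1)) = 8232/2548 = 3.2308.
        SD[R] = 1.7974.
Step 4: R = E[R], so z = 0 with no continuity correction.
Step 5: Two-sided p-value via normal approximation = 2*(1 - Phi(|z|)) = 1.000000.
Step 6: alpha = 0.1. fail to reject H0.

R = 8, z = 0.0000, p = 1.000000, fail to reject H0.


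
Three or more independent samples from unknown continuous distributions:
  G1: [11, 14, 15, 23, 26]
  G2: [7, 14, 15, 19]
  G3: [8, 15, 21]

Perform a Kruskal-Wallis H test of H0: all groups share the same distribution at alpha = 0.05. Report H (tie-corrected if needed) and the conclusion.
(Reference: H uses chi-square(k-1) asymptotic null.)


Step 1: Combine all N = 12 observations and assign midranks.
sorted (value, group, rank): (7,G2,1), (8,G3,2), (11,G1,3), (14,G1,4.5), (14,G2,4.5), (15,G1,7), (15,G2,7), (15,G3,7), (19,G2,9), (21,G3,10), (23,G1,11), (26,G1,12)
Step 2: Sum ranks within each group.
R_1 = 37.5 (n_1 = 5)
R_2 = 21.5 (n_2 = 4)
R_3 = 19 (n_3 = 3)
Step 3: H = 12/(N(N+1)) * sum(R_i^2/n_i) - 3(N+1)
     = 12/(12*13) * (37.5^2/5 + 21.5^2/4 + 19^2/3) - 3*13
     = 0.076923 * 517.146 - 39
     = 0.780449.
Step 4: Ties present; correction factor C = 1 - 30/(12^3 - 12) = 0.982517. Corrected H = 0.780449 / 0.982517 = 0.794336.
Step 5: Under H0, H ~ chi^2(2); p-value = 0.672221.
Step 6: alpha = 0.05. fail to reject H0.

H = 0.7943, df = 2, p = 0.672221, fail to reject H0.


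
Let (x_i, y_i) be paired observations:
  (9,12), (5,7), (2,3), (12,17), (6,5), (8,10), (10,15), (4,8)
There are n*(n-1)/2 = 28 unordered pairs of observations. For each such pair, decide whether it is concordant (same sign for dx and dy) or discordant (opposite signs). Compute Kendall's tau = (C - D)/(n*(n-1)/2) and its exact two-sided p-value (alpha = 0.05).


Step 1: Enumerate the 28 unordered pairs (i,j) with i<j and classify each by sign(x_j-x_i) * sign(y_j-y_i).
  (1,2):dx=-4,dy=-5->C; (1,3):dx=-7,dy=-9->C; (1,4):dx=+3,dy=+5->C; (1,5):dx=-3,dy=-7->C
  (1,6):dx=-1,dy=-2->C; (1,7):dx=+1,dy=+3->C; (1,8):dx=-5,dy=-4->C; (2,3):dx=-3,dy=-4->C
  (2,4):dx=+7,dy=+10->C; (2,5):dx=+1,dy=-2->D; (2,6):dx=+3,dy=+3->C; (2,7):dx=+5,dy=+8->C
  (2,8):dx=-1,dy=+1->D; (3,4):dx=+10,dy=+14->C; (3,5):dx=+4,dy=+2->C; (3,6):dx=+6,dy=+7->C
  (3,7):dx=+8,dy=+12->C; (3,8):dx=+2,dy=+5->C; (4,5):dx=-6,dy=-12->C; (4,6):dx=-4,dy=-7->C
  (4,7):dx=-2,dy=-2->C; (4,8):dx=-8,dy=-9->C; (5,6):dx=+2,dy=+5->C; (5,7):dx=+4,dy=+10->C
  (5,8):dx=-2,dy=+3->D; (6,7):dx=+2,dy=+5->C; (6,8):dx=-4,dy=-2->C; (7,8):dx=-6,dy=-7->C
Step 2: C = 25, D = 3, total pairs = 28.
Step 3: tau = (C - D)/(n(n-1)/2) = (25 - 3)/28 = 0.785714.
Step 4: Exact two-sided p-value (enumerate n! = 40320 permutations of y under H0): p = 0.005506.
Step 5: alpha = 0.05. reject H0.

tau_b = 0.7857 (C=25, D=3), p = 0.005506, reject H0.


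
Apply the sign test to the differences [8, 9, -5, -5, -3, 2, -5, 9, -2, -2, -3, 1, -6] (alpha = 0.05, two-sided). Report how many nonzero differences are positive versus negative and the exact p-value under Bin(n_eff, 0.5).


Step 1: Discard zero differences. Original n = 13; n_eff = number of nonzero differences = 13.
Nonzero differences (with sign): +8, +9, -5, -5, -3, +2, -5, +9, -2, -2, -3, +1, -6
Step 2: Count signs: positive = 5, negative = 8.
Step 3: Under H0: P(positive) = 0.5, so the number of positives S ~ Bin(13, 0.5).
Step 4: Two-sided exact p-value = sum of Bin(13,0.5) probabilities at or below the observed probability = 0.581055.
Step 5: alpha = 0.05. fail to reject H0.

n_eff = 13, pos = 5, neg = 8, p = 0.581055, fail to reject H0.


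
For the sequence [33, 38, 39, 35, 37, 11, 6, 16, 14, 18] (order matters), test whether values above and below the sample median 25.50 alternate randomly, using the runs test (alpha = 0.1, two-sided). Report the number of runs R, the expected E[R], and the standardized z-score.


Step 1: Compute median = 25.50; label A = above, B = below.
Labels in order: AAAAABBBBB  (n_A = 5, n_B = 5)
Step 2: Count runs R = 2.
Step 3: Under H0 (random ordering), E[R] = 2*n_A*n_B/(n_A+n_B) + 1 = 2*5*5/10 + 1 = 6.0000.
        Var[R] = 2*n_A*n_B*(2*n_A*n_B - n_A - n_B) / ((n_A+n_B)^2 * (n_A+n_B-1)) = 2000/900 = 2.2222.
        SD[R] = 1.4907.
Step 4: Continuity-corrected z = (R + 0.5 - E[R]) / SD[R] = (2 + 0.5 - 6.0000) / 1.4907 = -2.3479.
Step 5: Two-sided p-value via normal approximation = 2*(1 - Phi(|z|)) = 0.018881.
Step 6: alpha = 0.1. reject H0.

R = 2, z = -2.3479, p = 0.018881, reject H0.


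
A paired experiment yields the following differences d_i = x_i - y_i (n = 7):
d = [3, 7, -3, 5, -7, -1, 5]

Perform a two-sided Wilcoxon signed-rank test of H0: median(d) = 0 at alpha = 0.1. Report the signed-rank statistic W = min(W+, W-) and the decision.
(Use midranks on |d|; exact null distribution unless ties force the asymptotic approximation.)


Step 1: Drop any zero differences (none here) and take |d_i|.
|d| = [3, 7, 3, 5, 7, 1, 5]
Step 2: Midrank |d_i| (ties get averaged ranks).
ranks: |3|->2.5, |7|->6.5, |3|->2.5, |5|->4.5, |7|->6.5, |1|->1, |5|->4.5
Step 3: Attach original signs; sum ranks with positive sign and with negative sign.
W+ = 2.5 + 6.5 + 4.5 + 4.5 = 18
W- = 2.5 + 6.5 + 1 = 10
(Check: W+ + W- = 28 should equal n(n+1)/2 = 28.)
Step 4: Test statistic W = min(W+, W-) = 10.
Step 5: Ties in |d|, so use the tie-corrected normal approximation.
        E[W] = n(n+1)/4 = 7*8/4 = 14.
        Tie groups: |d|=3 (t=2), |d|=5 (t=2), |d|=7 (t=2); sum(t^3 - t) = 18.
        Var[W] = n(n+1)(2n+1)/24 - sum(t^3-t)/48 = 840/24 - 18/48 = 34.625.
        z = (W - E[W]) / sqrt(Var[W]) = (10 - 14) / 5.8843 = -0.6798.
        Two-sided p = 2*Phi(z) = 0.496647.
Step 6: alpha = 0.1. fail to reject H0.

W+ = 18, W- = 10, W = min = 10, p = 0.496647, fail to reject H0.


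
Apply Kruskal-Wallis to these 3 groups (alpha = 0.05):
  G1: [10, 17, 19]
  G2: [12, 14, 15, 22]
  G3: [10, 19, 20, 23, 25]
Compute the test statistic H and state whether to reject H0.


Step 1: Combine all N = 12 observations and assign midranks.
sorted (value, group, rank): (10,G1,1.5), (10,G3,1.5), (12,G2,3), (14,G2,4), (15,G2,5), (17,G1,6), (19,G1,7.5), (19,G3,7.5), (20,G3,9), (22,G2,10), (23,G3,11), (25,G3,12)
Step 2: Sum ranks within each group.
R_1 = 15 (n_1 = 3)
R_2 = 22 (n_2 = 4)
R_3 = 41 (n_3 = 5)
Step 3: H = 12/(N(N+1)) * sum(R_i^2/n_i) - 3(N+1)
     = 12/(12*13) * (15^2/3 + 22^2/4 + 41^2/5) - 3*13
     = 0.076923 * 532.2 - 39
     = 1.938462.
Step 4: Ties present; correction factor C = 1 - 12/(12^3 - 12) = 0.993007. Corrected H = 1.938462 / 0.993007 = 1.952113.
Step 5: Under H0, H ~ chi^2(2); p-value = 0.376794.
Step 6: alpha = 0.05. fail to reject H0.

H = 1.9521, df = 2, p = 0.376794, fail to reject H0.


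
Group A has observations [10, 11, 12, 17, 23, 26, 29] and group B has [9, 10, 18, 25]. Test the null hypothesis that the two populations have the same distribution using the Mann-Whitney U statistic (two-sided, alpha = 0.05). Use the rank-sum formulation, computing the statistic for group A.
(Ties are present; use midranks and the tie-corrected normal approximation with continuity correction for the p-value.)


Step 1: Combine and sort all 11 observations; assign midranks.
sorted (value, group): (9,Y), (10,X), (10,Y), (11,X), (12,X), (17,X), (18,Y), (23,X), (25,Y), (26,X), (29,X)
ranks: 9->1, 10->2.5, 10->2.5, 11->4, 12->5, 17->6, 18->7, 23->8, 25->9, 26->10, 29->11
Step 2: Rank sum for X: R1 = 2.5 + 4 + 5 + 6 + 8 + 10 + 11 = 46.5.
Step 3: U_X = R1 - n1(n1+1)/2 = 46.5 - 7*8/2 = 46.5 - 28 = 18.5.
       U_Y = n1*n2 - U_X = 28 - 18.5 = 9.5.
Step 4: Ties are present, so use the tie-corrected normal approximation (with continuity correction) for the p-value.
Step 5: p-value = 0.448659; compare to alpha = 0.05. fail to reject H0.

U_X = 18.5, p = 0.448659, fail to reject H0 at alpha = 0.05.


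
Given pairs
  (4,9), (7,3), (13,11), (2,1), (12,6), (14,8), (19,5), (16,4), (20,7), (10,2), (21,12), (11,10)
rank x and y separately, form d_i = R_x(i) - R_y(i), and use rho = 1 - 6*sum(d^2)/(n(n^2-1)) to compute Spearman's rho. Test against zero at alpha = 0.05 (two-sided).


Step 1: Rank x and y separately (midranks; no ties here).
rank(x): 4->2, 7->3, 13->7, 2->1, 12->6, 14->8, 19->10, 16->9, 20->11, 10->4, 21->12, 11->5
rank(y): 9->9, 3->3, 11->11, 1->1, 6->6, 8->8, 5->5, 4->4, 7->7, 2->2, 12->12, 10->10
Step 2: d_i = R_x(i) - R_y(i); compute d_i^2.
  (2-9)^2=49, (3-3)^2=0, (7-11)^2=16, (1-1)^2=0, (6-6)^2=0, (8-8)^2=0, (10-5)^2=25, (9-4)^2=25, (11-7)^2=16, (4-2)^2=4, (12-12)^2=0, (5-10)^2=25
sum(d^2) = 160.
Step 3: rho = 1 - 6*160 / (12*(12^2 - 1)) = 1 - 960/1716 = 0.440559.
Step 4: Under H0, t = rho * sqrt((n-2)/(1-rho^2)) = 1.5519 ~ t(10).
Step 5: Two-sided p-value from the t-distribution with 10 df = 0.151735.
Step 6: alpha = 0.05. fail to reject H0.

rho = 0.4406, p = 0.151735, fail to reject H0 at alpha = 0.05.


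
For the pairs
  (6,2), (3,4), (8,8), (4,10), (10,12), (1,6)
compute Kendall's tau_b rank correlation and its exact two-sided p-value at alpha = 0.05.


Step 1: Enumerate the 15 unordered pairs (i,j) with i<j and classify each by sign(x_j-x_i) * sign(y_j-y_i).
  (1,2):dx=-3,dy=+2->D; (1,3):dx=+2,dy=+6->C; (1,4):dx=-2,dy=+8->D; (1,5):dx=+4,dy=+10->C
  (1,6):dx=-5,dy=+4->D; (2,3):dx=+5,dy=+4->C; (2,4):dx=+1,dy=+6->C; (2,5):dx=+7,dy=+8->C
  (2,6):dx=-2,dy=+2->D; (3,4):dx=-4,dy=+2->D; (3,5):dx=+2,dy=+4->C; (3,6):dx=-7,dy=-2->C
  (4,5):dx=+6,dy=+2->C; (4,6):dx=-3,dy=-4->C; (5,6):dx=-9,dy=-6->C
Step 2: C = 10, D = 5, total pairs = 15.
Step 3: tau = (C - D)/(n(n-1)/2) = (10 - 5)/15 = 0.333333.
Step 4: Exact two-sided p-value (enumerate n! = 720 permutations of y under H0): p = 0.469444.
Step 5: alpha = 0.05. fail to reject H0.

tau_b = 0.3333 (C=10, D=5), p = 0.469444, fail to reject H0.


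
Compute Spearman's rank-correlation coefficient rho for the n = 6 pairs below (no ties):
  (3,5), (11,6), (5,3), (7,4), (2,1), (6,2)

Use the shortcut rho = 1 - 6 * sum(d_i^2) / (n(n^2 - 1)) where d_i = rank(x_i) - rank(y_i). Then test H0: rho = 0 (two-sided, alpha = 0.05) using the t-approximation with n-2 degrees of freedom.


Step 1: Rank x and y separately (midranks; no ties here).
rank(x): 3->2, 11->6, 5->3, 7->5, 2->1, 6->4
rank(y): 5->5, 6->6, 3->3, 4->4, 1->1, 2->2
Step 2: d_i = R_x(i) - R_y(i); compute d_i^2.
  (2-5)^2=9, (6-6)^2=0, (3-3)^2=0, (5-4)^2=1, (1-1)^2=0, (4-2)^2=4
sum(d^2) = 14.
Step 3: rho = 1 - 6*14 / (6*(6^2 - 1)) = 1 - 84/210 = 0.600000.
Step 4: Under H0, t = rho * sqrt((n-2)/(1-rho^2)) = 1.5000 ~ t(4).
Step 5: Two-sided p-value from the t-distribution with 4 df = 0.208000.
Step 6: alpha = 0.05. fail to reject H0.

rho = 0.6000, p = 0.208000, fail to reject H0 at alpha = 0.05.


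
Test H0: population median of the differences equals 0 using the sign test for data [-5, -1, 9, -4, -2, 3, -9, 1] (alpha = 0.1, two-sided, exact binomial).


Step 1: Discard zero differences. Original n = 8; n_eff = number of nonzero differences = 8.
Nonzero differences (with sign): -5, -1, +9, -4, -2, +3, -9, +1
Step 2: Count signs: positive = 3, negative = 5.
Step 3: Under H0: P(positive) = 0.5, so the number of positives S ~ Bin(8, 0.5).
Step 4: Two-sided exact p-value = sum of Bin(8,0.5) probabilities at or below the observed probability = 0.726562.
Step 5: alpha = 0.1. fail to reject H0.

n_eff = 8, pos = 3, neg = 5, p = 0.726562, fail to reject H0.


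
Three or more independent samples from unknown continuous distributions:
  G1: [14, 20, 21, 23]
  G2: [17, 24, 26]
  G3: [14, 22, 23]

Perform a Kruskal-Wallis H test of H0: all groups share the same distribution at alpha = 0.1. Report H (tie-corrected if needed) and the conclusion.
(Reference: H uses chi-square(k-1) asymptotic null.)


Step 1: Combine all N = 10 observations and assign midranks.
sorted (value, group, rank): (14,G1,1.5), (14,G3,1.5), (17,G2,3), (20,G1,4), (21,G1,5), (22,G3,6), (23,G1,7.5), (23,G3,7.5), (24,G2,9), (26,G2,10)
Step 2: Sum ranks within each group.
R_1 = 18 (n_1 = 4)
R_2 = 22 (n_2 = 3)
R_3 = 15 (n_3 = 3)
Step 3: H = 12/(N(N+1)) * sum(R_i^2/n_i) - 3(N+1)
     = 12/(10*11) * (18^2/4 + 22^2/3 + 15^2/3) - 3*11
     = 0.109091 * 317.333 - 33
     = 1.618182.
Step 4: Ties present; correction factor C = 1 - 12/(10^3 - 10) = 0.987879. Corrected H = 1.618182 / 0.987879 = 1.638037.
Step 5: Under H0, H ~ chi^2(2); p-value = 0.440864.
Step 6: alpha = 0.1. fail to reject H0.

H = 1.6380, df = 2, p = 0.440864, fail to reject H0.


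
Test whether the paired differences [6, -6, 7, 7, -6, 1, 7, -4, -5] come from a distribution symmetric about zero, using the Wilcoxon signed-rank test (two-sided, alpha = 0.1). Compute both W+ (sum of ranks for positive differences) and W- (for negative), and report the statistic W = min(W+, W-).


Step 1: Drop any zero differences (none here) and take |d_i|.
|d| = [6, 6, 7, 7, 6, 1, 7, 4, 5]
Step 2: Midrank |d_i| (ties get averaged ranks).
ranks: |6|->5, |6|->5, |7|->8, |7|->8, |6|->5, |1|->1, |7|->8, |4|->2, |5|->3
Step 3: Attach original signs; sum ranks with positive sign and with negative sign.
W+ = 5 + 8 + 8 + 1 + 8 = 30
W- = 5 + 5 + 2 + 3 = 15
(Check: W+ + W- = 45 should equal n(n+1)/2 = 45.)
Step 4: Test statistic W = min(W+, W-) = 15.
Step 5: Ties in |d|, so use the tie-corrected normal approximation.
        E[W] = n(n+1)/4 = 9*10/4 = 22.5.
        Tie groups: |d|=6 (t=3), |d|=7 (t=3); sum(t^3 - t) = 48.
        Var[W] = n(n+1)(2n+1)/24 - sum(t^3-t)/48 = 1710/24 - 48/48 = 70.25.
        z = (W - E[W]) / sqrt(Var[W]) = (15 - 22.5) / 8.3815 = -0.8948.
        Two-sided p = 2*Phi(z) = 0.370881.
Step 6: alpha = 0.1. fail to reject H0.

W+ = 30, W- = 15, W = min = 15, p = 0.370881, fail to reject H0.


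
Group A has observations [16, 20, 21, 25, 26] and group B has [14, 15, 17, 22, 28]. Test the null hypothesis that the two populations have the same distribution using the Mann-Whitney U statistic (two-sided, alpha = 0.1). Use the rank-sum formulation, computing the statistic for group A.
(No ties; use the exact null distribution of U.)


Step 1: Combine and sort all 10 observations; assign midranks.
sorted (value, group): (14,Y), (15,Y), (16,X), (17,Y), (20,X), (21,X), (22,Y), (25,X), (26,X), (28,Y)
ranks: 14->1, 15->2, 16->3, 17->4, 20->5, 21->6, 22->7, 25->8, 26->9, 28->10
Step 2: Rank sum for X: R1 = 3 + 5 + 6 + 8 + 9 = 31.
Step 3: U_X = R1 - n1(n1+1)/2 = 31 - 5*6/2 = 31 - 15 = 16.
       U_Y = n1*n2 - U_X = 25 - 16 = 9.
Step 4: No ties, so the exact null distribution of U (based on enumerating the C(10,5) = 252 equally likely rank assignments) gives the two-sided p-value.
Step 5: p-value = 0.547619; compare to alpha = 0.1. fail to reject H0.

U_X = 16, p = 0.547619, fail to reject H0 at alpha = 0.1.


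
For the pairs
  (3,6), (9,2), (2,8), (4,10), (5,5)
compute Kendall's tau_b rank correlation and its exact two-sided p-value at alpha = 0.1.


Step 1: Enumerate the 10 unordered pairs (i,j) with i<j and classify each by sign(x_j-x_i) * sign(y_j-y_i).
  (1,2):dx=+6,dy=-4->D; (1,3):dx=-1,dy=+2->D; (1,4):dx=+1,dy=+4->C; (1,5):dx=+2,dy=-1->D
  (2,3):dx=-7,dy=+6->D; (2,4):dx=-5,dy=+8->D; (2,5):dx=-4,dy=+3->D; (3,4):dx=+2,dy=+2->C
  (3,5):dx=+3,dy=-3->D; (4,5):dx=+1,dy=-5->D
Step 2: C = 2, D = 8, total pairs = 10.
Step 3: tau = (C - D)/(n(n-1)/2) = (2 - 8)/10 = -0.600000.
Step 4: Exact two-sided p-value (enumerate n! = 120 permutations of y under H0): p = 0.233333.
Step 5: alpha = 0.1. fail to reject H0.

tau_b = -0.6000 (C=2, D=8), p = 0.233333, fail to reject H0.


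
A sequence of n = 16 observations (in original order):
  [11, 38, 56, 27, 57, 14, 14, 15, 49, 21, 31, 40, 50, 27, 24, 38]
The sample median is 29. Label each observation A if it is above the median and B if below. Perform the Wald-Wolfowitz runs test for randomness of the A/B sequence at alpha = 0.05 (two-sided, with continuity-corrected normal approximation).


Step 1: Compute median = 29; label A = above, B = below.
Labels in order: BAABABBBABAAABBA  (n_A = 8, n_B = 8)
Step 2: Count runs R = 10.
Step 3: Under H0 (random ordering), E[R] = 2*n_A*n_B/(n_A+n_B) + 1 = 2*8*8/16 + 1 = 9.0000.
        Var[R] = 2*n_A*n_B*(2*n_A*n_B - n_A - n_B) / ((n_A+n_B)^2 * (n_A+n_B-1)) = 14336/3840 = 3.7333.
        SD[R] = 1.9322.
Step 4: Continuity-corrected z = (R - 0.5 - E[R]) / SD[R] = (10 - 0.5 - 9.0000) / 1.9322 = 0.2588.
Step 5: Two-sided p-value via normal approximation = 2*(1 - Phi(|z|)) = 0.795809.
Step 6: alpha = 0.05. fail to reject H0.

R = 10, z = 0.2588, p = 0.795809, fail to reject H0.


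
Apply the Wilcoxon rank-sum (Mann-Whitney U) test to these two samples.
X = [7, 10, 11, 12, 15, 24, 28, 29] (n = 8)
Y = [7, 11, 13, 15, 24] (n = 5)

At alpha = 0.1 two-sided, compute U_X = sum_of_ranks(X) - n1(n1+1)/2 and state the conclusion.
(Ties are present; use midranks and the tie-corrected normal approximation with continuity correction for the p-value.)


Step 1: Combine and sort all 13 observations; assign midranks.
sorted (value, group): (7,X), (7,Y), (10,X), (11,X), (11,Y), (12,X), (13,Y), (15,X), (15,Y), (24,X), (24,Y), (28,X), (29,X)
ranks: 7->1.5, 7->1.5, 10->3, 11->4.5, 11->4.5, 12->6, 13->7, 15->8.5, 15->8.5, 24->10.5, 24->10.5, 28->12, 29->13
Step 2: Rank sum for X: R1 = 1.5 + 3 + 4.5 + 6 + 8.5 + 10.5 + 12 + 13 = 59.
Step 3: U_X = R1 - n1(n1+1)/2 = 59 - 8*9/2 = 59 - 36 = 23.
       U_Y = n1*n2 - U_X = 40 - 23 = 17.
Step 4: Ties are present, so use the tie-corrected normal approximation (with continuity correction) for the p-value.
Step 5: p-value = 0.712881; compare to alpha = 0.1. fail to reject H0.

U_X = 23, p = 0.712881, fail to reject H0 at alpha = 0.1.


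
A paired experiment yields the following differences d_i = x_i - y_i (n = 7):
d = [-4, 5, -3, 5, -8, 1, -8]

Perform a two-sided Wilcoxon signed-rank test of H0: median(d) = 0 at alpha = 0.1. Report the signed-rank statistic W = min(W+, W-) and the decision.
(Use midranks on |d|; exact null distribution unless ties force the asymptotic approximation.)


Step 1: Drop any zero differences (none here) and take |d_i|.
|d| = [4, 5, 3, 5, 8, 1, 8]
Step 2: Midrank |d_i| (ties get averaged ranks).
ranks: |4|->3, |5|->4.5, |3|->2, |5|->4.5, |8|->6.5, |1|->1, |8|->6.5
Step 3: Attach original signs; sum ranks with positive sign and with negative sign.
W+ = 4.5 + 4.5 + 1 = 10
W- = 3 + 2 + 6.5 + 6.5 = 18
(Check: W+ + W- = 28 should equal n(n+1)/2 = 28.)
Step 4: Test statistic W = min(W+, W-) = 10.
Step 5: Ties in |d|, so use the tie-corrected normal approximation.
        E[W] = n(n+1)/4 = 7*8/4 = 14.
        Tie groups: |d|=5 (t=2), |d|=8 (t=2); sum(t^3 - t) = 12.
        Var[W] = n(n+1)(2n+1)/24 - sum(t^3-t)/48 = 840/24 - 12/48 = 34.75.
        z = (W - E[W]) / sqrt(Var[W]) = (10 - 14) / 5.8949 = -0.6786.
        Two-sided p = 2*Phi(z) = 0.497422.
Step 6: alpha = 0.1. fail to reject H0.

W+ = 10, W- = 18, W = min = 10, p = 0.497422, fail to reject H0.


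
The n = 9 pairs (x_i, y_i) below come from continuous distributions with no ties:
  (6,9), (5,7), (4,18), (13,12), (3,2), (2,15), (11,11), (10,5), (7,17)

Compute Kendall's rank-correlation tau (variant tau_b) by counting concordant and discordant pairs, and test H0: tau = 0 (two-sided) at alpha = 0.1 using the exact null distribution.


Step 1: Enumerate the 36 unordered pairs (i,j) with i<j and classify each by sign(x_j-x_i) * sign(y_j-y_i).
  (1,2):dx=-1,dy=-2->C; (1,3):dx=-2,dy=+9->D; (1,4):dx=+7,dy=+3->C; (1,5):dx=-3,dy=-7->C
  (1,6):dx=-4,dy=+6->D; (1,7):dx=+5,dy=+2->C; (1,8):dx=+4,dy=-4->D; (1,9):dx=+1,dy=+8->C
  (2,3):dx=-1,dy=+11->D; (2,4):dx=+8,dy=+5->C; (2,5):dx=-2,dy=-5->C; (2,6):dx=-3,dy=+8->D
  (2,7):dx=+6,dy=+4->C; (2,8):dx=+5,dy=-2->D; (2,9):dx=+2,dy=+10->C; (3,4):dx=+9,dy=-6->D
  (3,5):dx=-1,dy=-16->C; (3,6):dx=-2,dy=-3->C; (3,7):dx=+7,dy=-7->D; (3,8):dx=+6,dy=-13->D
  (3,9):dx=+3,dy=-1->D; (4,5):dx=-10,dy=-10->C; (4,6):dx=-11,dy=+3->D; (4,7):dx=-2,dy=-1->C
  (4,8):dx=-3,dy=-7->C; (4,9):dx=-6,dy=+5->D; (5,6):dx=-1,dy=+13->D; (5,7):dx=+8,dy=+9->C
  (5,8):dx=+7,dy=+3->C; (5,9):dx=+4,dy=+15->C; (6,7):dx=+9,dy=-4->D; (6,8):dx=+8,dy=-10->D
  (6,9):dx=+5,dy=+2->C; (7,8):dx=-1,dy=-6->C; (7,9):dx=-4,dy=+6->D; (8,9):dx=-3,dy=+12->D
Step 2: C = 19, D = 17, total pairs = 36.
Step 3: tau = (C - D)/(n(n-1)/2) = (19 - 17)/36 = 0.055556.
Step 4: Exact two-sided p-value (enumerate n! = 362880 permutations of y under H0): p = 0.919455.
Step 5: alpha = 0.1. fail to reject H0.

tau_b = 0.0556 (C=19, D=17), p = 0.919455, fail to reject H0.


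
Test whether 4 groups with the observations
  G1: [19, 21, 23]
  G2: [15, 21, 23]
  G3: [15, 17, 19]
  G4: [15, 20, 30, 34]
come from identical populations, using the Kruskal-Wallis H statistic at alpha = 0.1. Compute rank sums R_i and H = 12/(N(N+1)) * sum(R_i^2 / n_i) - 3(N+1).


Step 1: Combine all N = 13 observations and assign midranks.
sorted (value, group, rank): (15,G2,2), (15,G3,2), (15,G4,2), (17,G3,4), (19,G1,5.5), (19,G3,5.5), (20,G4,7), (21,G1,8.5), (21,G2,8.5), (23,G1,10.5), (23,G2,10.5), (30,G4,12), (34,G4,13)
Step 2: Sum ranks within each group.
R_1 = 24.5 (n_1 = 3)
R_2 = 21 (n_2 = 3)
R_3 = 11.5 (n_3 = 3)
R_4 = 34 (n_4 = 4)
Step 3: H = 12/(N(N+1)) * sum(R_i^2/n_i) - 3(N+1)
     = 12/(13*14) * (24.5^2/3 + 21^2/3 + 11.5^2/3 + 34^2/4) - 3*14
     = 0.065934 * 680.167 - 42
     = 2.846154.
Step 4: Ties present; correction factor C = 1 - 42/(13^3 - 13) = 0.980769. Corrected H = 2.846154 / 0.980769 = 2.901961.
Step 5: Under H0, H ~ chi^2(3); p-value = 0.406989.
Step 6: alpha = 0.1. fail to reject H0.

H = 2.9020, df = 3, p = 0.406989, fail to reject H0.


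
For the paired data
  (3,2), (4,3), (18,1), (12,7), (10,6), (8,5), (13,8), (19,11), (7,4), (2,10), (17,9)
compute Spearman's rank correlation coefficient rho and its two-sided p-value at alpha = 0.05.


Step 1: Rank x and y separately (midranks; no ties here).
rank(x): 3->2, 4->3, 18->10, 12->7, 10->6, 8->5, 13->8, 19->11, 7->4, 2->1, 17->9
rank(y): 2->2, 3->3, 1->1, 7->7, 6->6, 5->5, 8->8, 11->11, 4->4, 10->10, 9->9
Step 2: d_i = R_x(i) - R_y(i); compute d_i^2.
  (2-2)^2=0, (3-3)^2=0, (10-1)^2=81, (7-7)^2=0, (6-6)^2=0, (5-5)^2=0, (8-8)^2=0, (11-11)^2=0, (4-4)^2=0, (1-10)^2=81, (9-9)^2=0
sum(d^2) = 162.
Step 3: rho = 1 - 6*162 / (11*(11^2 - 1)) = 1 - 972/1320 = 0.263636.
Step 4: Under H0, t = rho * sqrt((n-2)/(1-rho^2)) = 0.8199 ~ t(9).
Step 5: Two-sided p-value from the t-distribution with 9 df = 0.433441.
Step 6: alpha = 0.05. fail to reject H0.

rho = 0.2636, p = 0.433441, fail to reject H0 at alpha = 0.05.
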